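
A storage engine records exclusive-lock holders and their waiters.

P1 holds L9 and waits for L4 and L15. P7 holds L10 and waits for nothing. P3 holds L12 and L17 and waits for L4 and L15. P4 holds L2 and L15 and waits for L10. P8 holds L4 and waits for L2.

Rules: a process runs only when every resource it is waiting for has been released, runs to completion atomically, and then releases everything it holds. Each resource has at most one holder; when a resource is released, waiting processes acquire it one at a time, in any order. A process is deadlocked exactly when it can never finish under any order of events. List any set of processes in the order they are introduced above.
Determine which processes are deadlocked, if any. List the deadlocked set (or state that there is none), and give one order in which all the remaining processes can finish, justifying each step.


The deadlocked set is empty.
Key observation: the waits form no ring: some process can always run, and its releases unblock the others one by one.
One completion order for the rest: P7, P4, P8, P3, P1.
Walking it through:
  run P7 (it waits on nothing); releases L10
  P4 waits on L10 — all released -> runs and releases L2 and L15
  P8 waits on L2 — all released -> runs and releases L4
  P3 waits on L4 and L15 — all released -> runs and releases L12 and L17
  P1 waits on L4 and L15 — all released -> runs and releases L9


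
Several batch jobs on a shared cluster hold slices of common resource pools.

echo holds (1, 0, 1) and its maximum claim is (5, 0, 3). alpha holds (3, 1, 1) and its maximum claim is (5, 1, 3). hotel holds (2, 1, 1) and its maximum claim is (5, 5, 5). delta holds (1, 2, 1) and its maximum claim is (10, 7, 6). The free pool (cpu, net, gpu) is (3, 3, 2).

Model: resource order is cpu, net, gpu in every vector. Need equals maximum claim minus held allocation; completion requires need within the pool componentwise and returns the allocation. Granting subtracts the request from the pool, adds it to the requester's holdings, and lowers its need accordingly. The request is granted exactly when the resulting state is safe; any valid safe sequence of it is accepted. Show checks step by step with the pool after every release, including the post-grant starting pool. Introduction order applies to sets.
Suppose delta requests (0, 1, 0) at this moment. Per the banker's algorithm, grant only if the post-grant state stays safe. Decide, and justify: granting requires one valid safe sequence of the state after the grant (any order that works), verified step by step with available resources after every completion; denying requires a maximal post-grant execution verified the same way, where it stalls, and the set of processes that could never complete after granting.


DENY: after the grant no complete ordering would exist.
Key observation: after alpha, echo complete, (7, 3, 4) is the best the pool ever gets, yet each leftover process wants more net.
On the post-grant state, alpha, echo is a maximal run — nothing extends it. Check, step by step:
  pool = (3, 2, 2)
  alpha needs (2, 0, 2) <= (3, 2, 2) -> finishes; pool += (3, 1, 1) = (6, 3, 3)
  echo needs (4, 0, 2) <= (6, 3, 3) -> finishes; pool += (1, 0, 1) = (7, 3, 4)
  blocked: hotel wants (3, 4, 4), pool (7, 3, 4) — not enough net
  blocked: delta wants (9, 4, 5), pool (7, 3, 4) — not enough cpu, net and gpu
Processes that could never finish after the grant: hotel and delta.


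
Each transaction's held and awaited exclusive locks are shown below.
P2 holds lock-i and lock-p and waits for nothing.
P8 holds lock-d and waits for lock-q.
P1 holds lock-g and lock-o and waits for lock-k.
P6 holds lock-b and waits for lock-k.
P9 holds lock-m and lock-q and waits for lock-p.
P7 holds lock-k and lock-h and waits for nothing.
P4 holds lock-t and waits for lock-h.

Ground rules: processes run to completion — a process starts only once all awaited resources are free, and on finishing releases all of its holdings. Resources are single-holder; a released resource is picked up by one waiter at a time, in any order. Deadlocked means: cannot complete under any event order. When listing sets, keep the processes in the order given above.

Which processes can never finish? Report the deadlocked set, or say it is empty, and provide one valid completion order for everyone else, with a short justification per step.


No process is deadlocked.
Key observation: all waits point, directly or indirectly, at processes that can finish, so nothing is permanently blocked.
The rest can finish in the order P7, P2, P9, P6, P1, P4, P8.
Check, step by step:
  P7 waits on nothing -> runs at once and releases lock-k and lock-h
  P2 waits on nothing -> runs at once and releases lock-i and lock-p
  P9 waits on lock-p — all released -> runs and releases lock-m and lock-q
  P6 waits on lock-k — all released -> runs and releases lock-b
  P1 waits on lock-k — all released -> runs and releases lock-g and lock-o
  P4 waits on lock-h — all released -> runs and releases lock-t
  P8 waits on lock-q — all released -> runs and releases lock-d


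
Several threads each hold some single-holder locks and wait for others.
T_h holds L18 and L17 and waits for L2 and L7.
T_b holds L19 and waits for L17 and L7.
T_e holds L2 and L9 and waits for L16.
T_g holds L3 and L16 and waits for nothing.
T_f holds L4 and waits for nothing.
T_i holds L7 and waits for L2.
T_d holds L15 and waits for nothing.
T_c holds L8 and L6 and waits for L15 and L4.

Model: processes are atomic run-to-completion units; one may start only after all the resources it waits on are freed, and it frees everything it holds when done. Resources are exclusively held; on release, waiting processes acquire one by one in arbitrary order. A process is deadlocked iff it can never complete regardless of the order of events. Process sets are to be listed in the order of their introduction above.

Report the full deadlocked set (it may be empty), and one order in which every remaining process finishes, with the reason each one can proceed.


The deadlocked set is empty.
Key observation: the wait relation is loop-free; peeling off processes with no waits unwinds the whole state.
One completion order for the rest: T_f, T_g, T_e, T_i, T_d, T_h, T_b, T_c.
Walking it through:
  run T_f (it waits on nothing); releases L4
  run T_g (it waits on nothing); releases L3 and L16
  T_e: everything it awaited (L16) is free; runs, freeing L2 and L9
  T_i: everything it awaited (L2) is free; runs, freeing L7
  run T_d (it waits on nothing); releases L15
  T_h: everything it awaited (L2 and L7) is free; runs, freeing L18 and L17
  T_b: everything it awaited (L17 and L7) is free; runs, freeing L19
  T_c: everything it awaited (L15 and L4) is free; runs, freeing L8 and L6


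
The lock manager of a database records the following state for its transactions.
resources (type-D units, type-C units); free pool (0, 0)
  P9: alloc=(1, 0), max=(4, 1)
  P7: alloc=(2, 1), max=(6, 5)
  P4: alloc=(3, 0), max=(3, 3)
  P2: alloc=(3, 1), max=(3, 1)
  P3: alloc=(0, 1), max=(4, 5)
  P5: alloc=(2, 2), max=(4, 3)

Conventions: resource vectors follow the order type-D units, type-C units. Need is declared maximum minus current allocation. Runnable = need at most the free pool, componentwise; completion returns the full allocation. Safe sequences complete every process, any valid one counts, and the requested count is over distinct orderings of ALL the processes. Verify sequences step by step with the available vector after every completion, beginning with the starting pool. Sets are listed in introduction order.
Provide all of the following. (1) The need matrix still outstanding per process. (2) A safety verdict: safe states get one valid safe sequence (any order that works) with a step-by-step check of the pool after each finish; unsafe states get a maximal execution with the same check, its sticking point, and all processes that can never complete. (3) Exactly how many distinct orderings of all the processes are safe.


(1) Need matrix, components ordered type-D units, type-C units:
  P9: (3, 1)
  P7: (4, 4)
  P4: (0, 3)
  P2: (0, 0)
  P3: (4, 4)
  P5: (2, 1)
(2) The state is UNSAFE.
Key observation: the pool after P2, P5, P9, P4 is (9, 3); every surviving request exceeds it in type-C units, so progress ends there.
The run P2, P5, P9, P4 cannot be extended any further. Verifying each step:
  pool = (0, 0)
  run P2 (needs (0, 0), free (0, 0)); after release of (3, 1) the pool is (3, 1)
  run P5 (needs (2, 1), free (3, 1)); after release of (2, 2) the pool is (5, 3)
  run P9 (needs (3, 1), free (5, 3)); after release of (1, 0) the pool is (6, 3)
  run P4 (needs (0, 3), free (6, 3)); after release of (3, 0) the pool is (9, 3)
  P7 still needs (4, 4) but only (9, 3) is free — short on type-C units
  P3 still needs (4, 4) but only (9, 3) is free — short on type-C units
Permanently blocked: P7 and P3.
(3) Precisely 0 of the possible complete orderings are safe sequences.


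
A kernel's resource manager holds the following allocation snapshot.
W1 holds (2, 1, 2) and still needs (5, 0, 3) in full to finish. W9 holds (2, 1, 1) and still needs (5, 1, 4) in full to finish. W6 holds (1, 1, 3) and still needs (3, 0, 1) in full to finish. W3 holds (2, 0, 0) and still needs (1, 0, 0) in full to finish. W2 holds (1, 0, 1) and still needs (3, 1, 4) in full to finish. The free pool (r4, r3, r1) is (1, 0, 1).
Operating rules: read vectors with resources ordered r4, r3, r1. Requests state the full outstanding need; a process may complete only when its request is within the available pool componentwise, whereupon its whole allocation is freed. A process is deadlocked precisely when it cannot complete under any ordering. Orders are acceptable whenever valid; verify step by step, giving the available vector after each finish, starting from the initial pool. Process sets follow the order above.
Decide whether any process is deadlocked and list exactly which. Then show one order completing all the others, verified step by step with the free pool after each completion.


Nothing here is deadlocked.
Key observation: starting with W3, each completion frees enough for the next — no one is permanently blocked.
A valid finishing order for the others: W3, W6, W2, W9, W1. Step-by-step check:
  pool = (1, 0, 1)
  run W3 (needs (1, 0, 0), free (1, 0, 1)); after release of (2, 0, 0) the pool is (3, 0, 1)
  run W6 (needs (3, 0, 1), free (3, 0, 1)); after release of (1, 1, 3) the pool is (4, 1, 4)
  run W2 (needs (3, 1, 4), free (4, 1, 4)); after release of (1, 0, 1) the pool is (5, 1, 5)
  run W9 (needs (5, 1, 4), free (5, 1, 5)); after release of (2, 1, 1) the pool is (7, 2, 6)
  run W1 (needs (5, 0, 3), free (7, 2, 6)); after release of (2, 1, 2) the pool is (9, 3, 8)


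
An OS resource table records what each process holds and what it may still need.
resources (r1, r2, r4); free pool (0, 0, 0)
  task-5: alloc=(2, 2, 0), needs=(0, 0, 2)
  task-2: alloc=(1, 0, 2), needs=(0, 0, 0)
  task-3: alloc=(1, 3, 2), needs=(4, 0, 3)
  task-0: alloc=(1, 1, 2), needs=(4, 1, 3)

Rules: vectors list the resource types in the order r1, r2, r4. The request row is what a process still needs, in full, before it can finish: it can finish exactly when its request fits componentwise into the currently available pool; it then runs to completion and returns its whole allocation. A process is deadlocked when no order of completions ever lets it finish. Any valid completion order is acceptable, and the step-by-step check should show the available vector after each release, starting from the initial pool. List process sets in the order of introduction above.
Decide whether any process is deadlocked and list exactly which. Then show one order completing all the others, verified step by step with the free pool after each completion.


The deadlocked set is task-3 and task-0.
Key observation: the pool after task-2, task-5 is (3, 2, 2); every surviving request exceeds it in r1, so progress ends there.
One completion order for the rest: task-2, task-5. Check, step by step:
  pool = (0, 0, 0)
  task-2 needs (0, 0, 0) <= (0, 0, 0) -> finishes; pool += (1, 0, 2) = (1, 0, 2)
  task-5 needs (0, 0, 2) <= (1, 0, 2) -> finishes; pool += (2, 2, 0) = (3, 2, 2)
The stuck group stays short no matter what:
  blocked: task-3 wants (4, 0, 3), pool (3, 2, 2) — not enough r1 and r4
  blocked: task-0 wants (4, 1, 3), pool (3, 2, 2) — not enough r1 and r4


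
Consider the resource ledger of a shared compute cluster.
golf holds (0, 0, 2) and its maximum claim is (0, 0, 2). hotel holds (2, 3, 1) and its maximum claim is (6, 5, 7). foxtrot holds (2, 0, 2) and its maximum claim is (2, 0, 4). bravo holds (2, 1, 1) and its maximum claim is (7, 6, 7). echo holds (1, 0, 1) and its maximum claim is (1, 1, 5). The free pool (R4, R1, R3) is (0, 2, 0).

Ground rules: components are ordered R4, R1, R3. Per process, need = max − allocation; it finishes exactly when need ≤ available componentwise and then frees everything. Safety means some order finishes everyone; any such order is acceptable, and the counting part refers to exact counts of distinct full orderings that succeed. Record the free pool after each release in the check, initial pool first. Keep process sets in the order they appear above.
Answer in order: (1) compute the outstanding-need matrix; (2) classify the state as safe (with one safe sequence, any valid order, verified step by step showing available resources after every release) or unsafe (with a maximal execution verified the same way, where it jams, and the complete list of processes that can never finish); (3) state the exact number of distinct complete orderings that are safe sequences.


(1) Need matrix, components ordered R4, R1, R3:
  golf: (0, 0, 0)
  hotel: (4, 2, 6)
  foxtrot: (0, 0, 2)
  bravo: (5, 5, 6)
  echo: (0, 1, 4)
(2) UNSAFE — no complete ordering exists.
Key observation: even finishing golf, foxtrot, echo leaves just (3, 2, 5) free — too little R4 for any of the remaining processes.
A maximal execution: golf, foxtrot, echo — then nothing else fits. Step-by-step check:
  pool = (0, 2, 0)
  golf: need (0, 0, 0) fits (0, 2, 0); releases (0, 0, 2), pool now (0, 2, 2)
  foxtrot: need (0, 0, 2) fits (0, 2, 2); releases (2, 0, 2), pool now (2, 2, 4)
  echo: need (0, 1, 4) fits (2, 2, 4); releases (1, 0, 1), pool now (3, 2, 5)
  blocked: hotel wants (4, 2, 6), pool (3, 2, 5) — not enough R4 and R3
  blocked: bravo wants (5, 5, 6), pool (3, 2, 5) — not enough R4, R1 and R3
Never able to finish: hotel and bravo.
(3) Exactly 0 of the possible complete orderings are safe sequences.


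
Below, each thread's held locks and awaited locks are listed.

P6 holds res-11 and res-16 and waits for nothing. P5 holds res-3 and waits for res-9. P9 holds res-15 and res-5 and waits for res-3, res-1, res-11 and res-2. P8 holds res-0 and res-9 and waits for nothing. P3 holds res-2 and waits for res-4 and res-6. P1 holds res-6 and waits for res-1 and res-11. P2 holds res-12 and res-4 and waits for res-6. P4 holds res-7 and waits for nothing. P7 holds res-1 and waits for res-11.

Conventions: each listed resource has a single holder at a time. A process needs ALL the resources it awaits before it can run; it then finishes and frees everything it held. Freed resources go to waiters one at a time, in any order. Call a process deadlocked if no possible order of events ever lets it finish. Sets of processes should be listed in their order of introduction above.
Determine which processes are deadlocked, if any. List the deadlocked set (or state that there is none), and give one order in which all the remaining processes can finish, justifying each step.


Nothing here is deadlocked.
Key observation: every chain of waits terminates; starting from the processes that wait on nothing, all the rest unlock in turn.
One completion order for the rest: P4, P8, P6, P7, P1, P2, P5, P3, P9.
Step-by-step check:
  P4: no waits; runs immediately, freeing res-7
  P8: no waits; runs immediately, freeing res-0 and res-9
  P6: no waits; runs immediately, freeing res-11 and res-16
  P7: everything it awaited (res-11) is free; runs, freeing res-1
  P1: everything it awaited (res-1 and res-11) is free; runs, freeing res-6
  P2: everything it awaited (res-6) is free; runs, freeing res-12 and res-4
  P5: everything it awaited (res-9) is free; runs, freeing res-3
  P3: everything it awaited (res-4 and res-6) is free; runs, freeing res-2
  P9: everything it awaited (res-3, res-1, res-11 and res-2) is free; runs, freeing res-15 and res-5


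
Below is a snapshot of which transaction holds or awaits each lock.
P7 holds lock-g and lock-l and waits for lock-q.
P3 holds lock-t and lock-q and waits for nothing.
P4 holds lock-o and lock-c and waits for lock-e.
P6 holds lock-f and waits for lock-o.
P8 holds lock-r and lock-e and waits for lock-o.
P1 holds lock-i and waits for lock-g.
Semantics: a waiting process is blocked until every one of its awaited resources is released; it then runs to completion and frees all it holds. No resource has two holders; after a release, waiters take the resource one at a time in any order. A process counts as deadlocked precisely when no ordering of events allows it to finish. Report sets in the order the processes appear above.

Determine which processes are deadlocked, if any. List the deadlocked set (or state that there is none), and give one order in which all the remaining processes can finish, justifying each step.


Deadlocked: P4, P6 and P8.
Key observation: the waits loop around P4 -> P8 -> P4 with no way out; P6 waits into the deadlock from upstream.
The rest can finish in the order P3, P7, P1.
Step-by-step check:
  P3: no waits; runs immediately, freeing lock-t and lock-q
  run P7 (all its waits — lock-q — are resolved); releases lock-g and lock-l
  run P1 (all its waits — lock-g — are resolved); releases lock-i


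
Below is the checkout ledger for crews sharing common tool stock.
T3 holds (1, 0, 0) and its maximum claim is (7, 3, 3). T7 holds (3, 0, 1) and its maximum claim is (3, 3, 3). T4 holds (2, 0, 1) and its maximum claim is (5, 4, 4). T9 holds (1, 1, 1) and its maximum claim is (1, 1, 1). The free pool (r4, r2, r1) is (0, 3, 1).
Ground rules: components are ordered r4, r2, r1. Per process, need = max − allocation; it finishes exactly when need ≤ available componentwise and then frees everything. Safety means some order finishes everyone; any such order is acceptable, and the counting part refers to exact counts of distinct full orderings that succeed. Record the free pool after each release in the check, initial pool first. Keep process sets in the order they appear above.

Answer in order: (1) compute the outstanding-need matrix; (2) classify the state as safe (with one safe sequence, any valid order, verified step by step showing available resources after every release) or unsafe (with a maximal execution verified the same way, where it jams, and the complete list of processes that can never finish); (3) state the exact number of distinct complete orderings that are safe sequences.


(1) Need matrix, components ordered r4, r2, r1:
  T3: (6, 3, 3)
  T7: (0, 3, 2)
  T4: (3, 4, 3)
  T9: (0, 0, 0)
(2) SAFE, for example via the order T9, T7, T4, T3.
Key observation: the order's first zero-slack moment is T7 ((0, 3, 2) needed, (1, 4, 2) free — a requested resource with nothing to spare).
Verifying each step:
  pool = (0, 3, 1)
  run T9 (needs (0, 0, 0), free (0, 3, 1)); after release of (1, 1, 1) the pool is (1, 4, 2)
  run T7 (needs (0, 3, 2), free (1, 4, 2)); after release of (3, 0, 1) the pool is (4, 4, 3)
  run T4 (needs (3, 4, 3), free (4, 4, 3)); after release of (2, 0, 1) the pool is (6, 4, 4)
  run T3 (needs (6, 3, 3), free (6, 4, 4)); after release of (1, 0, 0) the pool is (7, 4, 4)
(3) Precisely 1 of the possible complete orderings is a safe sequence.


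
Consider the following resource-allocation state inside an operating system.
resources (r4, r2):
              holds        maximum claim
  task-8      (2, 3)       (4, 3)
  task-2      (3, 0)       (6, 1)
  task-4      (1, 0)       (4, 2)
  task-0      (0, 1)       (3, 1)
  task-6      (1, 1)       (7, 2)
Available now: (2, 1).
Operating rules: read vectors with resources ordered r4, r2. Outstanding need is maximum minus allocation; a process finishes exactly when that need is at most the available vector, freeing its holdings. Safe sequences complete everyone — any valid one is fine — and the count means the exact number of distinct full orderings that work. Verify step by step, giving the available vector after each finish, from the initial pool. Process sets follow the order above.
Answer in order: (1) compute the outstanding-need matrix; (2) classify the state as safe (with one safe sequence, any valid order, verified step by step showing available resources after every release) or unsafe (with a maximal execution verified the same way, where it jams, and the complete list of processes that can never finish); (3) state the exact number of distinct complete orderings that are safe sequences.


(1) Need matrix, components ordered r4, r2:
  task-8: (2, 0)
  task-2: (3, 1)
  task-4: (3, 2)
  task-0: (3, 0)
  task-6: (6, 1)
(2) SAFE — a valid safe sequence is task-8, task-4, task-0, task-2, task-6.
Key observation: the first exact fit in this order is task-8 — it needs (2, 0) with (2, 1) free, meeting a requested resource to the last unit.
Verifying each step:
  pool = (2, 1)
  task-8 needs (2, 0) <= (2, 1) -> finishes; pool += (2, 3) = (4, 4)
  task-4 needs (3, 2) <= (4, 4) -> finishes; pool += (1, 0) = (5, 4)
  task-0 needs (3, 0) <= (5, 4) -> finishes; pool += (0, 1) = (5, 5)
  task-2 needs (3, 1) <= (5, 5) -> finishes; pool += (3, 0) = (8, 5)
  task-6 needs (6, 1) <= (8, 5) -> finishes; pool += (1, 1) = (9, 6)
(3) The exact count: 12 of the possible complete orderings are safe sequences.


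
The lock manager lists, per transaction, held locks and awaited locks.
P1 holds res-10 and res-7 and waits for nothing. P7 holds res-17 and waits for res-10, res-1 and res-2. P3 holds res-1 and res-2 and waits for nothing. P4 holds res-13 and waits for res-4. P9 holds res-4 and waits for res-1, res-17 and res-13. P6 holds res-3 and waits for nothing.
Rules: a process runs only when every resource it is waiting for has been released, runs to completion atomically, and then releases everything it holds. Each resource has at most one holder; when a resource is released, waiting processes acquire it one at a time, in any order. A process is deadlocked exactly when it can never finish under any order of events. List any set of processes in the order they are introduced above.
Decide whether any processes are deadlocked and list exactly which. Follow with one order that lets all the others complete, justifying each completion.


Deadlocked: P4 and P9.
Key observation: the cycle P4 -> P9 -> P4 can never break — each member waits on the next; no other process is dragged down with it.
A valid finishing order for the others: P6, P1, P3, P7.
Step-by-step check:
  P6 waits on nothing -> runs at once and releases res-3
  P1 waits on nothing -> runs at once and releases res-10 and res-7
  P3 waits on nothing -> runs at once and releases res-1 and res-2
  run P7 (all its waits — res-10, res-1 and res-2 — are resolved); releases res-17


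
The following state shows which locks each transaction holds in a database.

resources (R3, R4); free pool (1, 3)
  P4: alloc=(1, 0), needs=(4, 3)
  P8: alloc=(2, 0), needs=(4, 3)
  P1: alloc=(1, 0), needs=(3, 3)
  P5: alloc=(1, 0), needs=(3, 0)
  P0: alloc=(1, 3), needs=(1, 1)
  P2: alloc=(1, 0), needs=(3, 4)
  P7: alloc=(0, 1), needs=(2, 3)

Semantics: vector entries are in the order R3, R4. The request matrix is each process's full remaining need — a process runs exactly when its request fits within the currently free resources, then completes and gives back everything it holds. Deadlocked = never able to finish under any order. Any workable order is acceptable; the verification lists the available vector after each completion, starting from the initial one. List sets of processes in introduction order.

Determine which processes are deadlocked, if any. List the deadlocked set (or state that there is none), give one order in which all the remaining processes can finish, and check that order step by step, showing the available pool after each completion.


The deadlocked set is P4, P8, P1, P5 and P2.
Key observation: R3 is the bottleneck — with P0, P7 done the pool holds (2, 7), short of every remaining need.
One completion order for the rest: P0, P7. Verifying each step:
  pool = (1, 3)
  P0: need (1, 1) fits (1, 3); releases (1, 3), pool now (2, 6)
  P7: need (2, 3) fits (2, 6); releases (0, 1), pool now (2, 7)
The blocked processes can never fit:
  blocked: P4 wants (4, 3), pool (2, 7) — not enough R3
  blocked: P8 wants (4, 3), pool (2, 7) — not enough R3
  blocked: P1 wants (3, 3), pool (2, 7) — not enough R3
  blocked: P5 wants (3, 0), pool (2, 7) — not enough R3
  blocked: P2 wants (3, 4), pool (2, 7) — not enough R3


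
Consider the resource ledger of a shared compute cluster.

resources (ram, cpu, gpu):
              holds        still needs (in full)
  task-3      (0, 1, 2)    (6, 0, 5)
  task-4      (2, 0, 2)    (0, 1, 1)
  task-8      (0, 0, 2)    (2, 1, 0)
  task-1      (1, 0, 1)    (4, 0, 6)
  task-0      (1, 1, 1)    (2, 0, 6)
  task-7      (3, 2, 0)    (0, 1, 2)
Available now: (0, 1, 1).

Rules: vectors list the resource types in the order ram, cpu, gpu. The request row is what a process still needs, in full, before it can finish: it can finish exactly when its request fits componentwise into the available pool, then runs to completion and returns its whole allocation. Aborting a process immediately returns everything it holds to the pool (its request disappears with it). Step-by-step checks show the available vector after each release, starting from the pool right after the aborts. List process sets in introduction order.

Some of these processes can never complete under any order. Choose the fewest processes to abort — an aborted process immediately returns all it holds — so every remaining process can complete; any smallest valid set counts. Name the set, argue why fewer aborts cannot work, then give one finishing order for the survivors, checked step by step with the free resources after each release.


Minimum abort set: task-1.
Key observation: task-3 had no path to completion before; after the abort of task-1 ((1, 0, 1) returned), step 4 is where it fits.
No smaller set exists: with zero aborts the deadlock remains.
One survivor order: task-7, task-4, task-8, task-3, task-0. Check, step by step (post-abort pool first):
  pool = (1, 1, 2)
  task-7 needs (0, 1, 2) <= (1, 1, 2) -> finishes; pool += (3, 2, 0) = (4, 3, 2)
  task-4 needs (0, 1, 1) <= (4, 3, 2) -> finishes; pool += (2, 0, 2) = (6, 3, 4)
  task-8 needs (2, 1, 0) <= (6, 3, 4) -> finishes; pool += (0, 0, 2) = (6, 3, 6)
  task-3 needs (6, 0, 5) <= (6, 3, 6) -> finishes; pool += (0, 1, 2) = (6, 4, 8)
  task-0 needs (2, 0, 6) <= (6, 4, 8) -> finishes; pool += (1, 1, 1) = (7, 5, 9)


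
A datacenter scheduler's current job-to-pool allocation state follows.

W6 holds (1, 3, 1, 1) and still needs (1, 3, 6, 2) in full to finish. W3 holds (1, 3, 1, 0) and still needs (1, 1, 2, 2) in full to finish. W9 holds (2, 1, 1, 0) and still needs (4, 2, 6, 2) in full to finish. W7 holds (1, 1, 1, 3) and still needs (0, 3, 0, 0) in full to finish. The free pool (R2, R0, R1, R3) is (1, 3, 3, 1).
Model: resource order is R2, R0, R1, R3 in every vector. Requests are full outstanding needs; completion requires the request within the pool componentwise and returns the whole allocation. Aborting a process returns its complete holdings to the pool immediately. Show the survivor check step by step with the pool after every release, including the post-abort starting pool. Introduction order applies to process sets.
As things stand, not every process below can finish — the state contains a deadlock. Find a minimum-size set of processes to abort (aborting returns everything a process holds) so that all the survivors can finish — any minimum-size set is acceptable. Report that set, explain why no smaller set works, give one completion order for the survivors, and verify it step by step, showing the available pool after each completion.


Abort W6.
Key observation: W9 was stuck for good until W6 gave back (1, 3, 1, 1); in the order shown it finishes at step 3.
No smaller set exists: with zero aborts the deadlock remains.
Survivors finish in the order: W7, W3, W9. Walking it through (pool after the aborts first):
  pool = (2, 6, 4, 2)
  run W7 (needs (0, 3, 0, 0), free (2, 6, 4, 2)); after release of (1, 1, 1, 3) the pool is (3, 7, 5, 5)
  run W3 (needs (1, 1, 2, 2), free (3, 7, 5, 5)); after release of (1, 3, 1, 0) the pool is (4, 10, 6, 5)
  run W9 (needs (4, 2, 6, 2), free (4, 10, 6, 5)); after release of (2, 1, 1, 0) the pool is (6, 11, 7, 5)


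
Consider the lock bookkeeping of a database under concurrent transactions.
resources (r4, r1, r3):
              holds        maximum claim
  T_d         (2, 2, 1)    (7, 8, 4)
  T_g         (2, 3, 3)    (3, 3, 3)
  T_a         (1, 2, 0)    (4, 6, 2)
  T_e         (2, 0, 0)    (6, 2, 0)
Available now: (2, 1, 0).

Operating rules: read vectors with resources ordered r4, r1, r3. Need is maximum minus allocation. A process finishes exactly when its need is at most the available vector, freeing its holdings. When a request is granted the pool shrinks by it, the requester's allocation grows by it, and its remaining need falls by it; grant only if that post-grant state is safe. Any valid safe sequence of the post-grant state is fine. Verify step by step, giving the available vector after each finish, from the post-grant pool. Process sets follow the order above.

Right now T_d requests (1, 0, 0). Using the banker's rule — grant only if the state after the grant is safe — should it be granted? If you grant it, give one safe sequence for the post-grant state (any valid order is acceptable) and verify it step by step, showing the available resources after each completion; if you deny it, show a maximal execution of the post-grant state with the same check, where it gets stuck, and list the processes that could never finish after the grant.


GRANT. The post-grant state is safe; one safe sequence: T_g, T_a, T_d, T_e.
Key observation: with (1, 1, 0) left after the transfer, T_g can run at once — the state stays safe.
Verifying the post-grant state step by step:
  pool = (1, 1, 0)
  T_g: need (1, 0, 0) fits (1, 1, 0); releases (2, 3, 3), pool now (3, 4, 3)
  T_a: need (3, 4, 2) fits (3, 4, 3); releases (1, 2, 0), pool now (4, 6, 3)
  T_d: need (4, 6, 3) fits (4, 6, 3); releases (3, 2, 1), pool now (7, 8, 4)
  T_e: need (4, 2, 0) fits (7, 8, 4); releases (2, 0, 0), pool now (9, 8, 4)


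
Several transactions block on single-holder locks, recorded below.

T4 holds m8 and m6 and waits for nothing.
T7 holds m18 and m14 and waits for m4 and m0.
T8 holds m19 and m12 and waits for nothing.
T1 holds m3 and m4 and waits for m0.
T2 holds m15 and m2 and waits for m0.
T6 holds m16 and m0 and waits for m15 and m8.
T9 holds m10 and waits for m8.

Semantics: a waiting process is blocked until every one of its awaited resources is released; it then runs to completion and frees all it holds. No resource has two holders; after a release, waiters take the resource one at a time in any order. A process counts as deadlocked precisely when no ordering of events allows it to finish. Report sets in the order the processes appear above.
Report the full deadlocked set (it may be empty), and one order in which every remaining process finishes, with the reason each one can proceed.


The deadlocked set is T7, T1, T2 and T6.
Key observation: nobody on the ring T6 -> T2 -> T6 can start until another member finishes, which never happens; T7 and T1 wait into the deadlock from upstream.
A valid finishing order for the others: T4, T8, T9.
Check, step by step:
  T4: no waits; runs immediately, freeing m8 and m6
  T8: no waits; runs immediately, freeing m19 and m12
  T9: everything it awaited (m8) is free; runs, freeing m10


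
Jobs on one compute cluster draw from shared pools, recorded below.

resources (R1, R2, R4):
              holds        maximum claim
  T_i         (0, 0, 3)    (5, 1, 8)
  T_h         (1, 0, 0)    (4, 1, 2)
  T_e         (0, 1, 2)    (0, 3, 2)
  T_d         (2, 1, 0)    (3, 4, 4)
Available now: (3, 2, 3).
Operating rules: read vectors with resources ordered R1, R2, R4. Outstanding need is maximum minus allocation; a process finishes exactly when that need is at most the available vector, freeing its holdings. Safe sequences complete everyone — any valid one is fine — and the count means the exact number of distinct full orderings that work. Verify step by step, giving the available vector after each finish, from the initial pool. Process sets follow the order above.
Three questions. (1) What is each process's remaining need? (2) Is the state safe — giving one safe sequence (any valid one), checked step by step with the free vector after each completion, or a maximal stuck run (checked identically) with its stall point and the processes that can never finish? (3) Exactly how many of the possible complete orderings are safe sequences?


(1) Need matrix, components ordered R1, R2, R4:
  T_i: (5, 1, 5)
  T_h: (3, 1, 2)
  T_e: (0, 2, 0)
  T_d: (1, 3, 4)
(2) SAFE, for example via the order T_e, T_h, T_d, T_i.
Key observation: T_e marks the first exact bind of the order: its need (0, 2, 0) fits the free (3, 2, 3) with zero slack on a requested resource.
Step-by-step check:
  pool = (3, 2, 3)
  T_e: need (0, 2, 0) fits (3, 2, 3); releases (0, 1, 2), pool now (3, 3, 5)
  T_h: need (3, 1, 2) fits (3, 3, 5); releases (1, 0, 0), pool now (4, 3, 5)
  T_d: need (1, 3, 4) fits (4, 3, 5); releases (2, 1, 0), pool now (6, 4, 5)
  T_i: need (5, 1, 5) fits (6, 4, 5); releases (0, 0, 3), pool now (6, 4, 8)
(3) Precisely 4 of the possible complete orderings are safe sequences.


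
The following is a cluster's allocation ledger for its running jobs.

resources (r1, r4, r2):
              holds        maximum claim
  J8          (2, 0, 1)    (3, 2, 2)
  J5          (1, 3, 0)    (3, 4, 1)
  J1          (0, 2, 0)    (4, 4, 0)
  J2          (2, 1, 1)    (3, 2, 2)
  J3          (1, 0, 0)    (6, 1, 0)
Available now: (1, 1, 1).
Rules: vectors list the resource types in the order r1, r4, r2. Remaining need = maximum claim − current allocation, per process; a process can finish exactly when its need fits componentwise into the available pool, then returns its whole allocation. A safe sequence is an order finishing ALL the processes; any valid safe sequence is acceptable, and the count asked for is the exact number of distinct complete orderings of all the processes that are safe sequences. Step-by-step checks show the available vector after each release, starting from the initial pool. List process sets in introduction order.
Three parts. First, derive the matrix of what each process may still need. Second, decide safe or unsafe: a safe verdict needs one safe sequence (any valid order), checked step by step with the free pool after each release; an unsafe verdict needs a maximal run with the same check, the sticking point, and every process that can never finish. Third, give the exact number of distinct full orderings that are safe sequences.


(1) Remaining need (order r1, r4, r2):
  J8: (1, 2, 1)
  J5: (2, 1, 1)
  J1: (4, 2, 0)
  J2: (1, 1, 1)
  J3: (5, 1, 0)
(2) SAFE — a valid safe sequence is J2, J5, J1, J8, J3.
Key observation: J2 is the earliest step where a requested resource binds exactly: need (1, 1, 1), pool (1, 1, 1) at its turn.
Check, step by step:
  pool = (1, 1, 1)
  run J2 (needs (1, 1, 1), free (1, 1, 1)); after release of (2, 1, 1) the pool is (3, 2, 2)
  run J5 (needs (2, 1, 1), free (3, 2, 2)); after release of (1, 3, 0) the pool is (4, 5, 2)
  run J1 (needs (4, 2, 0), free (4, 5, 2)); after release of (0, 2, 0) the pool is (4, 7, 2)
  run J8 (needs (1, 2, 1), free (4, 7, 2)); after release of (2, 0, 1) the pool is (6, 7, 3)
  run J3 (needs (5, 1, 0), free (6, 7, 3)); after release of (1, 0, 0) the pool is (7, 7, 3)
(3) Exactly 9 of the possible complete orderings are safe sequences.


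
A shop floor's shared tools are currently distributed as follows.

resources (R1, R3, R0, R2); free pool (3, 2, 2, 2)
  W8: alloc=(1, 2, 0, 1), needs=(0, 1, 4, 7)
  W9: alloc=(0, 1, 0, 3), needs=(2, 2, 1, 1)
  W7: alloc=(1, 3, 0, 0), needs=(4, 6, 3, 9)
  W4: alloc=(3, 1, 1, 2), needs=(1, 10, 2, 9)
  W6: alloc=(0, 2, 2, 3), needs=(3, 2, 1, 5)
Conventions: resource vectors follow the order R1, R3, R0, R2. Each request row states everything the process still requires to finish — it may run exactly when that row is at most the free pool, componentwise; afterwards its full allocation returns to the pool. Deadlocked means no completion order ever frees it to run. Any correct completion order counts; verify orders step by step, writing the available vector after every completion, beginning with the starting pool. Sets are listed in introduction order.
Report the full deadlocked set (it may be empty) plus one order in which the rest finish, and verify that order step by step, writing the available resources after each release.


The deadlocked set is empty.
Key observation: no deadlock: W9 fits now, and the freed resources carry the rest through.
The rest can finish in the order W9, W6, W8, W7, W4. Check, step by step:
  pool = (3, 2, 2, 2)
  W9: need (2, 2, 1, 1) fits (3, 2, 2, 2); releases (0, 1, 0, 3), pool now (3, 3, 2, 5)
  W6: need (3, 2, 1, 5) fits (3, 3, 2, 5); releases (0, 2, 2, 3), pool now (3, 5, 4, 8)
  W8: need (0, 1, 4, 7) fits (3, 5, 4, 8); releases (1, 2, 0, 1), pool now (4, 7, 4, 9)
  W7: need (4, 6, 3, 9) fits (4, 7, 4, 9); releases (1, 3, 0, 0), pool now (5, 10, 4, 9)
  W4: need (1, 10, 2, 9) fits (5, 10, 4, 9); releases (3, 1, 1, 2), pool now (8, 11, 5, 11)


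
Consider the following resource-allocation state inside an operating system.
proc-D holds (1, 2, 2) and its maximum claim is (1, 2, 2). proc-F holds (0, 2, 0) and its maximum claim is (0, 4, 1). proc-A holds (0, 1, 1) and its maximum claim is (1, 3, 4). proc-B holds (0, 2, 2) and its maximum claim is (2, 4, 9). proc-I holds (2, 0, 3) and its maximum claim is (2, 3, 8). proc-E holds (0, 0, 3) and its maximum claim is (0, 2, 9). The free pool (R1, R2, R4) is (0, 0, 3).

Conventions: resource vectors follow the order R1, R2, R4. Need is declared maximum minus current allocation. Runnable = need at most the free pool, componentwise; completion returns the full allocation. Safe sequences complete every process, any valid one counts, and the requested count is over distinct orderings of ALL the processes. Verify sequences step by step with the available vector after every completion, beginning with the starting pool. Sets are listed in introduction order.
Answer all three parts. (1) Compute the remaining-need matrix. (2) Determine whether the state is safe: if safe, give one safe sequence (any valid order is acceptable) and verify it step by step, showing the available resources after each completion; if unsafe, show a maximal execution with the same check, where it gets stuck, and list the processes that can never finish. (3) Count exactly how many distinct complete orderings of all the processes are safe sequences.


(1) Remaining need (order R1, R2, R4):
  proc-D: (0, 0, 0)
  proc-F: (0, 2, 1)
  proc-A: (1, 2, 3)
  proc-B: (2, 2, 7)
  proc-I: (0, 3, 5)
  proc-E: (0, 2, 6)
(2) SAFE — a valid safe sequence is proc-D, proc-A, proc-I, proc-F, proc-E, proc-B.
Key observation: at proc-A the run first touches a limit — (1, 2, 3) against (1, 2, 5), exact on a resource it actually requests.
Check, step by step:
  pool = (0, 0, 3)
  proc-D needs (0, 0, 0) <= (0, 0, 3) -> finishes; pool += (1, 2, 2) = (1, 2, 5)
  proc-A needs (1, 2, 3) <= (1, 2, 5) -> finishes; pool += (0, 1, 1) = (1, 3, 6)
  proc-I needs (0, 3, 5) <= (1, 3, 6) -> finishes; pool += (2, 0, 3) = (3, 3, 9)
  proc-F needs (0, 2, 1) <= (3, 3, 9) -> finishes; pool += (0, 2, 0) = (3, 5, 9)
  proc-E needs (0, 2, 6) <= (3, 5, 9) -> finishes; pool += (0, 0, 3) = (3, 5, 12)
  proc-B needs (2, 2, 7) <= (3, 5, 12) -> finishes; pool += (0, 2, 2) = (3, 7, 14)
(3) The exact count: 21 of the possible complete orderings are safe sequences.
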